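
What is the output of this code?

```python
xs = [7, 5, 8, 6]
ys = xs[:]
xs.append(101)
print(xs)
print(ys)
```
[7, 5, 8, 6, 101]
[7, 5, 8, 6]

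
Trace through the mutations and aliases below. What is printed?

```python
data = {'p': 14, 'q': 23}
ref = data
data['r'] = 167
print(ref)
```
{'p': 14, 'q': 23, 'r': 167}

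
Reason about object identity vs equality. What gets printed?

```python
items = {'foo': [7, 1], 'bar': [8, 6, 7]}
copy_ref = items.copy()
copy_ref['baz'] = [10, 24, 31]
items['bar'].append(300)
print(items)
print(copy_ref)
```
{'foo': [7, 1], 'bar': [8, 6, 7, 300]}
{'foo': [7, 1], 'bar': [8, 6, 7, 300], 'baz': [10, 24, 31]}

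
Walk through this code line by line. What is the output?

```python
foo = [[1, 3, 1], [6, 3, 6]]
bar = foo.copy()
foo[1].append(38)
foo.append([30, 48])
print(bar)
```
[[1, 3, 1], [6, 3, 6, 38]]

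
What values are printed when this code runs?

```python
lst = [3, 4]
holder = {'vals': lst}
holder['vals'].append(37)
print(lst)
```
[3, 4, 37]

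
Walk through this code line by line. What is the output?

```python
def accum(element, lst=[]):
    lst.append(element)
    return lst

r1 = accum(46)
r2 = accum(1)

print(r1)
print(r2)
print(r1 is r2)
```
[46, 1]
[46, 1]
True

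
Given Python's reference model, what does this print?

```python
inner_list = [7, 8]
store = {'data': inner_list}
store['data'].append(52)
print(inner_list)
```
[7, 8, 52]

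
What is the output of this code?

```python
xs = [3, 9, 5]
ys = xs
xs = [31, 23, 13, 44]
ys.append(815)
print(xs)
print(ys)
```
[31, 23, 13, 44]
[3, 9, 5, 815]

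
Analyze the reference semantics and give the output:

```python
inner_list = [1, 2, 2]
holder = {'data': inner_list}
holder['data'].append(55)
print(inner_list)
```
[1, 2, 2, 55]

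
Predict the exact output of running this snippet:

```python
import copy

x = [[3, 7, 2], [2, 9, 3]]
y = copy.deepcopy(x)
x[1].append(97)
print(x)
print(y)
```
[[3, 7, 2], [2, 9, 3, 97]]
[[3, 7, 2], [2, 9, 3]]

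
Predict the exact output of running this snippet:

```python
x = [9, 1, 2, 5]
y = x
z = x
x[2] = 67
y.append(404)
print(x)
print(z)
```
[9, 1, 67, 5, 404]
[9, 1, 67, 5, 404]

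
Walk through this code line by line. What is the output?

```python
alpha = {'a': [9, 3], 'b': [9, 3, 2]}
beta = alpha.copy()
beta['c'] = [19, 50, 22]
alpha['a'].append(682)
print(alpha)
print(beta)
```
{'a': [9, 3, 682], 'b': [9, 3, 2]}
{'a': [9, 3, 682], 'b': [9, 3, 2], 'c': [19, 50, 22]}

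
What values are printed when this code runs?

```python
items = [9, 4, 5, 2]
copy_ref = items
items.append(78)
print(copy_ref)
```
[9, 4, 5, 2, 78]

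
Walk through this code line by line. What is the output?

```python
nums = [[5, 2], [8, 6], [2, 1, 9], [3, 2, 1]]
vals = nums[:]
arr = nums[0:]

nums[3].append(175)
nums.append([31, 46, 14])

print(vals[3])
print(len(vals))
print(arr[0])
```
[3, 2, 1, 175]
4
[5, 2]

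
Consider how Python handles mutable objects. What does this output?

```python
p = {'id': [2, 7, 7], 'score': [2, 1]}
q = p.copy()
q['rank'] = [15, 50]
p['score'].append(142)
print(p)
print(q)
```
{'id': [2, 7, 7], 'score': [2, 1, 142]}
{'id': [2, 7, 7], 'score': [2, 1, 142], 'rank': [15, 50]}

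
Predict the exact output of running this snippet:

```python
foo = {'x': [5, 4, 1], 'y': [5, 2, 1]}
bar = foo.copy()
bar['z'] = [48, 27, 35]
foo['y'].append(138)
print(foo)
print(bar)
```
{'x': [5, 4, 1], 'y': [5, 2, 1, 138]}
{'x': [5, 4, 1], 'y': [5, 2, 1, 138], 'z': [48, 27, 35]}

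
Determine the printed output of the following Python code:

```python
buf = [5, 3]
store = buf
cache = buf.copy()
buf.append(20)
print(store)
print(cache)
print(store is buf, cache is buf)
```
[5, 3, 20]
[5, 3]
True False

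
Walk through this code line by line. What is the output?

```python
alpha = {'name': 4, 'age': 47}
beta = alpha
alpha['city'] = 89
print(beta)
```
{'name': 4, 'age': 47, 'city': 89}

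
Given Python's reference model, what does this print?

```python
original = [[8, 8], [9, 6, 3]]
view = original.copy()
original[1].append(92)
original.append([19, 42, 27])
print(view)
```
[[8, 8], [9, 6, 3, 92]]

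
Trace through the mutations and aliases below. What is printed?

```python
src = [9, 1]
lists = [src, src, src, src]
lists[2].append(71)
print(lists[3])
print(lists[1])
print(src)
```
[9, 1, 71]
[9, 1, 71]
[9, 1, 71]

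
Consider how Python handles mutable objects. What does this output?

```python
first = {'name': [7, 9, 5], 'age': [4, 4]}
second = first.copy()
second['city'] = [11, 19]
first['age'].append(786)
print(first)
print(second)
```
{'name': [7, 9, 5], 'age': [4, 4, 786]}
{'name': [7, 9, 5], 'age': [4, 4, 786], 'city': [11, 19]}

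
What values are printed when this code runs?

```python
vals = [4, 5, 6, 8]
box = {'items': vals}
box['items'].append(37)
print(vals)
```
[4, 5, 6, 8, 37]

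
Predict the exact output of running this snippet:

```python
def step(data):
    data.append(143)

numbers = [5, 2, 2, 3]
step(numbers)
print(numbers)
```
[5, 2, 2, 3, 143]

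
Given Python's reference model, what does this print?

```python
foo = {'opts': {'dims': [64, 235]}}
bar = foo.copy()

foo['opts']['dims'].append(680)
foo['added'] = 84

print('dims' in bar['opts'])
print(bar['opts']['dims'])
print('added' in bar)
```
True
[64, 235, 680]
False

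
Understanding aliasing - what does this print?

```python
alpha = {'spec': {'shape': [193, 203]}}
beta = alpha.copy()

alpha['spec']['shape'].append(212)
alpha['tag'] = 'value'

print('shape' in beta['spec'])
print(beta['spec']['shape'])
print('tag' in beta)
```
True
[193, 203, 212]
False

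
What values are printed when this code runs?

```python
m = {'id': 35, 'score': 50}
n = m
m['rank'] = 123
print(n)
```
{'id': 35, 'score': 50, 'rank': 123}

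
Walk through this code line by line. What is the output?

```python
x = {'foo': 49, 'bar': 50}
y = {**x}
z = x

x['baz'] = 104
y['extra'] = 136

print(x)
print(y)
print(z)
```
{'foo': 49, 'bar': 50, 'baz': 104}
{'foo': 49, 'bar': 50, 'extra': 136}
{'foo': 49, 'bar': 50, 'baz': 104}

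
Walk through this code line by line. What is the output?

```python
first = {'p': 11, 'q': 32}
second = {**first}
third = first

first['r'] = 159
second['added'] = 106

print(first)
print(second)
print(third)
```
{'p': 11, 'q': 32, 'r': 159}
{'p': 11, 'q': 32, 'added': 106}
{'p': 11, 'q': 32, 'r': 159}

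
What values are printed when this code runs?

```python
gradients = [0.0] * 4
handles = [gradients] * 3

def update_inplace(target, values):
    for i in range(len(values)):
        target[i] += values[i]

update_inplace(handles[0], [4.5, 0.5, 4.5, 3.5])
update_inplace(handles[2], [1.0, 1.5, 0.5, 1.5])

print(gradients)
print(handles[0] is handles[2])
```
[5.5, 2.0, 5.0, 5.0]
True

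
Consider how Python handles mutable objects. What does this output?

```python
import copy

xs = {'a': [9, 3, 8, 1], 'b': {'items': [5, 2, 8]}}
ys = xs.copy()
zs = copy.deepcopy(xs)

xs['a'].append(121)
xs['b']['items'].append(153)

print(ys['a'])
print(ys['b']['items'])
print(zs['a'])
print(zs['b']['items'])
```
[9, 3, 8, 1, 121]
[5, 2, 8, 153]
[9, 3, 8, 1]
[5, 2, 8]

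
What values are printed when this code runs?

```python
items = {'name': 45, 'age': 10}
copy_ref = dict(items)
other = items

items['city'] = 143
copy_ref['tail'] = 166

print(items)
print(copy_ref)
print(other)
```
{'name': 45, 'age': 10, 'city': 143}
{'name': 45, 'age': 10, 'tail': 166}
{'name': 45, 'age': 10, 'city': 143}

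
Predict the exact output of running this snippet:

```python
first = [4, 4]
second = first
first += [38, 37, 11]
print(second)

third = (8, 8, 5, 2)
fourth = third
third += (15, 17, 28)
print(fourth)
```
[4, 4, 38, 37, 11]
(8, 8, 5, 2)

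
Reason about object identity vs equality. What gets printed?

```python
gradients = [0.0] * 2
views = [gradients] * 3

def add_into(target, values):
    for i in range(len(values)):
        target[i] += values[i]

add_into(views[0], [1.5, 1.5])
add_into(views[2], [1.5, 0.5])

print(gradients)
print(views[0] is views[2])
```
[3.0, 2.0]
True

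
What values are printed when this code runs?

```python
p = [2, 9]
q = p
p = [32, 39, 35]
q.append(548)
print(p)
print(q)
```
[32, 39, 35]
[2, 9, 548]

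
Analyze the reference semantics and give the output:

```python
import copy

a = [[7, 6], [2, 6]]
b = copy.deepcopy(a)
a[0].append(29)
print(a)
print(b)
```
[[7, 6, 29], [2, 6]]
[[7, 6], [2, 6]]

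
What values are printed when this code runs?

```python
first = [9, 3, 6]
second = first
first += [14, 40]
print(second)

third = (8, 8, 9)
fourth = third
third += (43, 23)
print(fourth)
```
[9, 3, 6, 14, 40]
(8, 8, 9)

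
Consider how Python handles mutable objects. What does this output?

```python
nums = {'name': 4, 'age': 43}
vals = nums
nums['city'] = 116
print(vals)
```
{'name': 4, 'age': 43, 'city': 116}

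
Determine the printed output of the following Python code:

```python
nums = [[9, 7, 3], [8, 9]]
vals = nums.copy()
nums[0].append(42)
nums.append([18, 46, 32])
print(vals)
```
[[9, 7, 3, 42], [8, 9]]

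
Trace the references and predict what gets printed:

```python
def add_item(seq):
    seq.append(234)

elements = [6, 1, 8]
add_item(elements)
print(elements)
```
[6, 1, 8, 234]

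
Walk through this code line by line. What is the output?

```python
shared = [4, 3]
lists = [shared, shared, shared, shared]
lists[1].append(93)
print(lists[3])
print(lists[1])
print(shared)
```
[4, 3, 93]
[4, 3, 93]
[4, 3, 93]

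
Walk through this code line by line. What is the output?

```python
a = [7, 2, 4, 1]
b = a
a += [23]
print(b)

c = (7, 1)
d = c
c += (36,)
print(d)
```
[7, 2, 4, 1, 23]
(7, 1)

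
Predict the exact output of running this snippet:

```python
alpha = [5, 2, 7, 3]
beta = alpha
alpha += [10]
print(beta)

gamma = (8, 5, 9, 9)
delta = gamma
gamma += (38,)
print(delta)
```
[5, 2, 7, 3, 10]
(8, 5, 9, 9)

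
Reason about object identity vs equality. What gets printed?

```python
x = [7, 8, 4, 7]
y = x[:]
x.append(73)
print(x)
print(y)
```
[7, 8, 4, 7, 73]
[7, 8, 4, 7]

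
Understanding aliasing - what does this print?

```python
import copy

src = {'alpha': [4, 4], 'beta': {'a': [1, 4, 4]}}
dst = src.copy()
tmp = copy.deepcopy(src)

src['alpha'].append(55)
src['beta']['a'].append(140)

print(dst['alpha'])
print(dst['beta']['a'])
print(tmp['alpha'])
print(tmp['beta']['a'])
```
[4, 4, 55]
[1, 4, 4, 140]
[4, 4]
[1, 4, 4]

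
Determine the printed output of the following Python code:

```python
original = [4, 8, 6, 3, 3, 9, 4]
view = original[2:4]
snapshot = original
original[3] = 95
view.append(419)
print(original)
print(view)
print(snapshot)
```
[4, 8, 6, 95, 3, 9, 4]
[6, 3, 419]
[4, 8, 6, 95, 3, 9, 4]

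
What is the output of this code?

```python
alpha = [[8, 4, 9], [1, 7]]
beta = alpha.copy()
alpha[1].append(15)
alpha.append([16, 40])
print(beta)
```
[[8, 4, 9], [1, 7, 15]]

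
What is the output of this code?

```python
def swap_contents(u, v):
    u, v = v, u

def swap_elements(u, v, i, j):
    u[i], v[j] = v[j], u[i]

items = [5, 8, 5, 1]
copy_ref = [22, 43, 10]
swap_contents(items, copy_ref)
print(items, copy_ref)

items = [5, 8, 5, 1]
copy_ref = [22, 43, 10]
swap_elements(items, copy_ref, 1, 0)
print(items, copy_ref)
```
[5, 8, 5, 1] [22, 43, 10]
[5, 22, 5, 1] [8, 43, 10]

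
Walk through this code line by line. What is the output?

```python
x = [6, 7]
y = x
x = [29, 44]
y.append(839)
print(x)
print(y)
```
[29, 44]
[6, 7, 839]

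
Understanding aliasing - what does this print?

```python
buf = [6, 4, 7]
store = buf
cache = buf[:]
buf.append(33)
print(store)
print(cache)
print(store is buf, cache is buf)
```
[6, 4, 7, 33]
[6, 4, 7]
True False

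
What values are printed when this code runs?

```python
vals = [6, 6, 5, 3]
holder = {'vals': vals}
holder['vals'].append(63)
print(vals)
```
[6, 6, 5, 3, 63]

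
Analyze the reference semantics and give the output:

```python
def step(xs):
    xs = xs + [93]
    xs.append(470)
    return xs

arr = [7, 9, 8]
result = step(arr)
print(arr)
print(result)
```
[7, 9, 8]
[7, 9, 8, 93, 470]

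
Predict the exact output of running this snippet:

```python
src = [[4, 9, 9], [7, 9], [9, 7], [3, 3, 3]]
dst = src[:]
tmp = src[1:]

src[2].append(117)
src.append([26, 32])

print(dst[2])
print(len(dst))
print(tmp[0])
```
[9, 7, 117]
4
[7, 9]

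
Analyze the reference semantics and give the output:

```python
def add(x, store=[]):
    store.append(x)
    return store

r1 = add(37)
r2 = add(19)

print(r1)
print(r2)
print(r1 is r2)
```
[37, 19]
[37, 19]
True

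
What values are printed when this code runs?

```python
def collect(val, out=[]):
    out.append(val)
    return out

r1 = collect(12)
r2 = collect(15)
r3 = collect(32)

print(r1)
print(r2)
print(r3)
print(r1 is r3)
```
[12, 15, 32]
[12, 15, 32]
[12, 15, 32]
True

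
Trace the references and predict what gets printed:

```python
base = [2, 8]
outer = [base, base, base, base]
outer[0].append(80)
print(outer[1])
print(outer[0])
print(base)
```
[2, 8, 80]
[2, 8, 80]
[2, 8, 80]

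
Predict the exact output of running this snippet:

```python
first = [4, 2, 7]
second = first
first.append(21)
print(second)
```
[4, 2, 7, 21]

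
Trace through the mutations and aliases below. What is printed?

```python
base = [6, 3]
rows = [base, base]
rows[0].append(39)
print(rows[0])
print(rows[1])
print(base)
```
[6, 3, 39]
[6, 3, 39]
[6, 3, 39]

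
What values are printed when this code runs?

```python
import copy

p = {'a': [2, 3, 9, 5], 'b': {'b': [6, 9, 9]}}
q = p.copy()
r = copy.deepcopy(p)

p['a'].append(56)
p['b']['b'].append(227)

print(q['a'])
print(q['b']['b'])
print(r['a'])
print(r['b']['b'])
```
[2, 3, 9, 5, 56]
[6, 9, 9, 227]
[2, 3, 9, 5]
[6, 9, 9]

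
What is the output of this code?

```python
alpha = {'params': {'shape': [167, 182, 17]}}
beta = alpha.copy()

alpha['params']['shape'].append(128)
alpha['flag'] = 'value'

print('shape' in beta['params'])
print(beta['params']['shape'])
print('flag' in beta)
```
True
[167, 182, 17, 128]
False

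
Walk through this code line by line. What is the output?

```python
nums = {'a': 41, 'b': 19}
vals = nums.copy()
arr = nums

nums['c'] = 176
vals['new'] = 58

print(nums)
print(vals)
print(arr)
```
{'a': 41, 'b': 19, 'c': 176}
{'a': 41, 'b': 19, 'new': 58}
{'a': 41, 'b': 19, 'c': 176}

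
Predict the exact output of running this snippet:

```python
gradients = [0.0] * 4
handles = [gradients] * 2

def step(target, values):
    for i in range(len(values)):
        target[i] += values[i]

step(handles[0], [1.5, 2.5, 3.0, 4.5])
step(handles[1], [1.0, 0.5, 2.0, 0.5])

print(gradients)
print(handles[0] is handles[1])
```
[2.5, 3.0, 5.0, 5.0]
True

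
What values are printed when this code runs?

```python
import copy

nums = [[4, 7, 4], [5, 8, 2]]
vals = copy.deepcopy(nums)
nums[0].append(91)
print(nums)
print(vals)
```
[[4, 7, 4, 91], [5, 8, 2]]
[[4, 7, 4], [5, 8, 2]]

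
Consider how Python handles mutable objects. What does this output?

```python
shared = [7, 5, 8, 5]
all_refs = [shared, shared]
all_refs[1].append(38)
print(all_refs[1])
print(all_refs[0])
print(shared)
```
[7, 5, 8, 5, 38]
[7, 5, 8, 5, 38]
[7, 5, 8, 5, 38]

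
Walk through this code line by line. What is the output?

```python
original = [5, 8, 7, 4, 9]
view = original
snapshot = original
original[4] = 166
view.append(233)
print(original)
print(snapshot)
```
[5, 8, 7, 4, 166, 233]
[5, 8, 7, 4, 166, 233]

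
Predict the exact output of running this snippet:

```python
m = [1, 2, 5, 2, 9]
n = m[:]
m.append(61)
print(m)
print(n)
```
[1, 2, 5, 2, 9, 61]
[1, 2, 5, 2, 9]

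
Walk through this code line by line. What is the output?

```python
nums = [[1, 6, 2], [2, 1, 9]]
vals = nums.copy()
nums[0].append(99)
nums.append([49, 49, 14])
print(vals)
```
[[1, 6, 2, 99], [2, 1, 9]]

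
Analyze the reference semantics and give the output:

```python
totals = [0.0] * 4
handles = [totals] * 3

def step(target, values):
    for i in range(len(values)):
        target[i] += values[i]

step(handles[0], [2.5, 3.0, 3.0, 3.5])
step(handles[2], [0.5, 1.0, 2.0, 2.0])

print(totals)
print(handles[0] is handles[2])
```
[3.0, 4.0, 5.0, 5.5]
True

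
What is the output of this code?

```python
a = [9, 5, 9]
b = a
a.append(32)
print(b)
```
[9, 5, 9, 32]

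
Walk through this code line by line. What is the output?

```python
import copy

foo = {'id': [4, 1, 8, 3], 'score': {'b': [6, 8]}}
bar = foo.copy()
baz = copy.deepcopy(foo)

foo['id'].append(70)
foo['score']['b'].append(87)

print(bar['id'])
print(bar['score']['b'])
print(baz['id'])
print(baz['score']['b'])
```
[4, 1, 8, 3, 70]
[6, 8, 87]
[4, 1, 8, 3]
[6, 8]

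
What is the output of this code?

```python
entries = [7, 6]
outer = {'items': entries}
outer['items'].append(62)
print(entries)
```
[7, 6, 62]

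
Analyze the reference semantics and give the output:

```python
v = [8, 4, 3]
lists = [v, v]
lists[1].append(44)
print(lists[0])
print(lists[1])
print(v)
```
[8, 4, 3, 44]
[8, 4, 3, 44]
[8, 4, 3, 44]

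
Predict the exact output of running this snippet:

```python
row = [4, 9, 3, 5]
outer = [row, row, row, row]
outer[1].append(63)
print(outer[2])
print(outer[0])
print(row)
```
[4, 9, 3, 5, 63]
[4, 9, 3, 5, 63]
[4, 9, 3, 5, 63]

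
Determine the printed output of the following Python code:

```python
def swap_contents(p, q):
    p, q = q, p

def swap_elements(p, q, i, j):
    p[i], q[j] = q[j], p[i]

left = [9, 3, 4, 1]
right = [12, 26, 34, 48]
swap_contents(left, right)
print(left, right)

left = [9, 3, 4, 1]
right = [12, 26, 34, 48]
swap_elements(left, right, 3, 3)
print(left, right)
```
[9, 3, 4, 1] [12, 26, 34, 48]
[9, 3, 4, 48] [12, 26, 34, 1]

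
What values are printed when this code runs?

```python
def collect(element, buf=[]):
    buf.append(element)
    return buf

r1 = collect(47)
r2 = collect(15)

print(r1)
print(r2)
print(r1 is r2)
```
[47, 15]
[47, 15]
True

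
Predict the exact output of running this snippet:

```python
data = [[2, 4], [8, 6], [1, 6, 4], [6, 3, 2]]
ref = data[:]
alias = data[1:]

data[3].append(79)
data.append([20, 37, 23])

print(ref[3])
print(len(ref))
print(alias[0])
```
[6, 3, 2, 79]
4
[8, 6]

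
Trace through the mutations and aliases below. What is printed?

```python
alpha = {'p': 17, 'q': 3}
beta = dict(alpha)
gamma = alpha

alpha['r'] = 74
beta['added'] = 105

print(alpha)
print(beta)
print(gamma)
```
{'p': 17, 'q': 3, 'r': 74}
{'p': 17, 'q': 3, 'added': 105}
{'p': 17, 'q': 3, 'r': 74}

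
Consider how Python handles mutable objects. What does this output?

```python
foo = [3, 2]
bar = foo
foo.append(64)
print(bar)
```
[3, 2, 64]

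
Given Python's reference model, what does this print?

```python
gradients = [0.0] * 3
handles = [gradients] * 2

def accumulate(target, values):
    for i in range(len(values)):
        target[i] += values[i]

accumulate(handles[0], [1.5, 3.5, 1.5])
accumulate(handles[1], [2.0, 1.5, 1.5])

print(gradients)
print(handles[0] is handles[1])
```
[3.5, 5.0, 3.0]
True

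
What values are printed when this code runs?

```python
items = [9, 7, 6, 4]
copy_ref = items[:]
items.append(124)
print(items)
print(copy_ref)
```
[9, 7, 6, 4, 124]
[9, 7, 6, 4]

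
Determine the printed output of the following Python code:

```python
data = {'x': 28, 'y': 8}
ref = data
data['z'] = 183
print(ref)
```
{'x': 28, 'y': 8, 'z': 183}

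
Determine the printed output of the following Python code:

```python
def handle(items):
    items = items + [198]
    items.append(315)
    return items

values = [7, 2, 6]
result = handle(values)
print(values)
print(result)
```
[7, 2, 6]
[7, 2, 6, 198, 315]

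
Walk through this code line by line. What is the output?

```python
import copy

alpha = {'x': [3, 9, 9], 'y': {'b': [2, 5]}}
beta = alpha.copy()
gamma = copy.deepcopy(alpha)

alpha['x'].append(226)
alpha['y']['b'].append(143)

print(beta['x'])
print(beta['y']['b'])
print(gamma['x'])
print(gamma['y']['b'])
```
[3, 9, 9, 226]
[2, 5, 143]
[3, 9, 9]
[2, 5]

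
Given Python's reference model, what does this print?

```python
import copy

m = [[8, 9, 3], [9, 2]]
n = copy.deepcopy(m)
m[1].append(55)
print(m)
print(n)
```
[[8, 9, 3], [9, 2, 55]]
[[8, 9, 3], [9, 2]]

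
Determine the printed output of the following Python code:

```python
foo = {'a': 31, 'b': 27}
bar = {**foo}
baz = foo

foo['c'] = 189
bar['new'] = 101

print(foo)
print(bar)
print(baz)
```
{'a': 31, 'b': 27, 'c': 189}
{'a': 31, 'b': 27, 'new': 101}
{'a': 31, 'b': 27, 'c': 189}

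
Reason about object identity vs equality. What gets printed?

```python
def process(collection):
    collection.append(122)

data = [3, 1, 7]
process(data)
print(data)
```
[3, 1, 7, 122]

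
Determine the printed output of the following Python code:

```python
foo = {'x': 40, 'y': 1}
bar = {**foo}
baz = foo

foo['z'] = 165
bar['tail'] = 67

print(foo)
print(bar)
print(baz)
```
{'x': 40, 'y': 1, 'z': 165}
{'x': 40, 'y': 1, 'tail': 67}
{'x': 40, 'y': 1, 'z': 165}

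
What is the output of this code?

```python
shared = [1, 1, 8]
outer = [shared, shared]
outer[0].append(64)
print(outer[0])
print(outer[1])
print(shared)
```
[1, 1, 8, 64]
[1, 1, 8, 64]
[1, 1, 8, 64]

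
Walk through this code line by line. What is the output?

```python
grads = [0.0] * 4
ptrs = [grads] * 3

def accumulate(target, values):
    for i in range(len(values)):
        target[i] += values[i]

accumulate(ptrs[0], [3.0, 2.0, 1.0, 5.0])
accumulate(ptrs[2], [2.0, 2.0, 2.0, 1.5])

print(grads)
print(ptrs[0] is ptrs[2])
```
[5.0, 4.0, 3.0, 6.5]
True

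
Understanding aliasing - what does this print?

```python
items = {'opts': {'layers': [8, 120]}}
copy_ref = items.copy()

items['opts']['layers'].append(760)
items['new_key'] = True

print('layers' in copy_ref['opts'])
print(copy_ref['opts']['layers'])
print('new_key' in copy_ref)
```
True
[8, 120, 760]
False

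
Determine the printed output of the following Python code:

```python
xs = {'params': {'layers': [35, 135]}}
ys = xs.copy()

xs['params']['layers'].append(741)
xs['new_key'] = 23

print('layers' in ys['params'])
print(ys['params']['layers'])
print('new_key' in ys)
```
True
[35, 135, 741]
False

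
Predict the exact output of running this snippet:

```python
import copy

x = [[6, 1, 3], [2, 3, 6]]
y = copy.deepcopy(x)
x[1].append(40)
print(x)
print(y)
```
[[6, 1, 3], [2, 3, 6, 40]]
[[6, 1, 3], [2, 3, 6]]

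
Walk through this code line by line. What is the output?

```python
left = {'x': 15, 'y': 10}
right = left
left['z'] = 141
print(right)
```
{'x': 15, 'y': 10, 'z': 141}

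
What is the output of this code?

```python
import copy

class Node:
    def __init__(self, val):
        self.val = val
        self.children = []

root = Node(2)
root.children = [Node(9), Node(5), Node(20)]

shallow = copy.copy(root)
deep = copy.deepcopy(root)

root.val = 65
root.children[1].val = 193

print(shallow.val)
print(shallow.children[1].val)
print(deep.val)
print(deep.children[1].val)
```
2
193
2
5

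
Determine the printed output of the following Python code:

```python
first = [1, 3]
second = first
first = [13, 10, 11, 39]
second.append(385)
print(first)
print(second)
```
[13, 10, 11, 39]
[1, 3, 385]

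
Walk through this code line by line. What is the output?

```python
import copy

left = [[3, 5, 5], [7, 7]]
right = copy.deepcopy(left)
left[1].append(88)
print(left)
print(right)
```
[[3, 5, 5], [7, 7, 88]]
[[3, 5, 5], [7, 7]]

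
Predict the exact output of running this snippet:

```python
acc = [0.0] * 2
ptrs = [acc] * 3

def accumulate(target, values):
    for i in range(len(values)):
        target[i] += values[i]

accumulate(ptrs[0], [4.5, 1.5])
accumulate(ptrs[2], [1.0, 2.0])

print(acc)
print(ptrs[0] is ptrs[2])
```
[5.5, 3.5]
True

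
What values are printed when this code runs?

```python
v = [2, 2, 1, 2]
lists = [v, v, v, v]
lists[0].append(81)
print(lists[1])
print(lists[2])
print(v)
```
[2, 2, 1, 2, 81]
[2, 2, 1, 2, 81]
[2, 2, 1, 2, 81]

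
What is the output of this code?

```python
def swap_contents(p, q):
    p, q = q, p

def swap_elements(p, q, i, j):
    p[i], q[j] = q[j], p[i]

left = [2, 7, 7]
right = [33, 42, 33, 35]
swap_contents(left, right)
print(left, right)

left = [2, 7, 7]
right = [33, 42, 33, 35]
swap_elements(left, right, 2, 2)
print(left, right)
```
[2, 7, 7] [33, 42, 33, 35]
[2, 7, 33] [33, 42, 7, 35]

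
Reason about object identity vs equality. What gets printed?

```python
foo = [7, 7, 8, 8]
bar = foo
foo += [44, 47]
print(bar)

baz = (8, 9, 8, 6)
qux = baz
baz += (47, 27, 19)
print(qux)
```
[7, 7, 8, 8, 44, 47]
(8, 9, 8, 6)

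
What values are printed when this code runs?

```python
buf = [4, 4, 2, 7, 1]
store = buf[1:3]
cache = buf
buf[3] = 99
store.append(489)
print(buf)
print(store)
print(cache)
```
[4, 4, 2, 99, 1]
[4, 2, 489]
[4, 4, 2, 99, 1]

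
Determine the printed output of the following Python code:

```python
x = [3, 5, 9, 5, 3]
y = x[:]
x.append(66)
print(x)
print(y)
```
[3, 5, 9, 5, 3, 66]
[3, 5, 9, 5, 3]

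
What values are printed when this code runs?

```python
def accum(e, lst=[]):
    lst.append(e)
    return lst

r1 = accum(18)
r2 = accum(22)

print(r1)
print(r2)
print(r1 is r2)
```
[18, 22]
[18, 22]
True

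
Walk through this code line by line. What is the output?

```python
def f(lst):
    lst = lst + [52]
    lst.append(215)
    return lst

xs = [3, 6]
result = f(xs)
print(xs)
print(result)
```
[3, 6]
[3, 6, 52, 215]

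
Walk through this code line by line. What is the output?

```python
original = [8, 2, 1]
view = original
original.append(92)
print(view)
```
[8, 2, 1, 92]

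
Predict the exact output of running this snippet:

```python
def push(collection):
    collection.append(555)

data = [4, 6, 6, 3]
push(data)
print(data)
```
[4, 6, 6, 3, 555]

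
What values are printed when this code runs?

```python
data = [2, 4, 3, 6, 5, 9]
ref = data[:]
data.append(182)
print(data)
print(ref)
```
[2, 4, 3, 6, 5, 9, 182]
[2, 4, 3, 6, 5, 9]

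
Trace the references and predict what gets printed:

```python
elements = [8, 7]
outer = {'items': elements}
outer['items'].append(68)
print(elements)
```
[8, 7, 68]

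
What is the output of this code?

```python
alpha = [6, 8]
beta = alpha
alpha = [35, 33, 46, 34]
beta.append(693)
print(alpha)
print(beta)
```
[35, 33, 46, 34]
[6, 8, 693]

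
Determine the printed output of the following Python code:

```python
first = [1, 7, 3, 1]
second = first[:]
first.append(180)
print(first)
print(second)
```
[1, 7, 3, 1, 180]
[1, 7, 3, 1]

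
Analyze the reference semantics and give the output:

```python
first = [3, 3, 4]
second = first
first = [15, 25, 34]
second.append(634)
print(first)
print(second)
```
[15, 25, 34]
[3, 3, 4, 634]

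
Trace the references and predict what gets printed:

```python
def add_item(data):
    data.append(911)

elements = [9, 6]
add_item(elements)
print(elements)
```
[9, 6, 911]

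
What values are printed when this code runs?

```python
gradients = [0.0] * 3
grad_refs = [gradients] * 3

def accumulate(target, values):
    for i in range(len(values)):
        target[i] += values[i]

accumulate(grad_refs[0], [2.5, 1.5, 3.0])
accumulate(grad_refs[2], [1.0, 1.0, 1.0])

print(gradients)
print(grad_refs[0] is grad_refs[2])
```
[3.5, 2.5, 4.0]
True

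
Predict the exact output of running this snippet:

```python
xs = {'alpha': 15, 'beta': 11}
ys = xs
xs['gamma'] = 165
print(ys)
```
{'alpha': 15, 'beta': 11, 'gamma': 165}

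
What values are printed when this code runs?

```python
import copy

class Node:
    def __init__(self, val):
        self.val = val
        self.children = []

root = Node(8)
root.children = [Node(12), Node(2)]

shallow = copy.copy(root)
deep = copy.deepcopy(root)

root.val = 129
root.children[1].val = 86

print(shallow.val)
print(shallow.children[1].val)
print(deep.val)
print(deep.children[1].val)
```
8
86
8
2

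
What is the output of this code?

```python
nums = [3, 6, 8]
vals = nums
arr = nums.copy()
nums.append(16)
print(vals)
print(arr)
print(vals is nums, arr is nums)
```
[3, 6, 8, 16]
[3, 6, 8]
True False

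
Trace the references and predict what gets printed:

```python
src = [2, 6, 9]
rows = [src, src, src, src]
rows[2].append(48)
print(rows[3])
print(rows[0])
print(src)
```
[2, 6, 9, 48]
[2, 6, 9, 48]
[2, 6, 9, 48]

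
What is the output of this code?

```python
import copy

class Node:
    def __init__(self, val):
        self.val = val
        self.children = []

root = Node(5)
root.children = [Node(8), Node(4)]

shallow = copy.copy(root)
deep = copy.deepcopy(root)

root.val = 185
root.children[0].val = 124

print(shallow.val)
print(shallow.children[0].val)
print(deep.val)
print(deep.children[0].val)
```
5
124
5
8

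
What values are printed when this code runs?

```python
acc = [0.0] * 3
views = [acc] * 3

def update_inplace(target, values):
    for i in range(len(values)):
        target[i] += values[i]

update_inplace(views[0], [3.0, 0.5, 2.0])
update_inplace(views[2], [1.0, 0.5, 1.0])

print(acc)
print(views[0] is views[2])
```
[4.0, 1.0, 3.0]
True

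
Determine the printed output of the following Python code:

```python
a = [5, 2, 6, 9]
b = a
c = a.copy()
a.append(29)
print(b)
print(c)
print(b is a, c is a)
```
[5, 2, 6, 9, 29]
[5, 2, 6, 9]
True False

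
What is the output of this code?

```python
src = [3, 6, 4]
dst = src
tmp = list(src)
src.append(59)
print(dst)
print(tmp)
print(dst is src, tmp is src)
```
[3, 6, 4, 59]
[3, 6, 4]
True False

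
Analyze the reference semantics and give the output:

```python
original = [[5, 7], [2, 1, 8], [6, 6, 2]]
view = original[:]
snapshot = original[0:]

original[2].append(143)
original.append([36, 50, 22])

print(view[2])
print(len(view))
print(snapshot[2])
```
[6, 6, 2, 143]
3
[6, 6, 2, 143]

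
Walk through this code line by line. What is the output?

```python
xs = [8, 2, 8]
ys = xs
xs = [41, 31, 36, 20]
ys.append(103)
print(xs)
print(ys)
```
[41, 31, 36, 20]
[8, 2, 8, 103]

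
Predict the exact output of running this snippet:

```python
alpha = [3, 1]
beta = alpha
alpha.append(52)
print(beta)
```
[3, 1, 52]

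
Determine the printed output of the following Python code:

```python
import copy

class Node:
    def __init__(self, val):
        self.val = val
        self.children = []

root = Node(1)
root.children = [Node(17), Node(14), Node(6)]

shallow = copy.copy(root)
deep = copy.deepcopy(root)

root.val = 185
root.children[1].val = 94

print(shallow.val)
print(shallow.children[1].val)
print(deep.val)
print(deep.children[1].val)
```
1
94
1
14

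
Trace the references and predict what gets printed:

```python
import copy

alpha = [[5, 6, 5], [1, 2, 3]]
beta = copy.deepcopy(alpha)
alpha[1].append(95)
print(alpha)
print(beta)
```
[[5, 6, 5], [1, 2, 3, 95]]
[[5, 6, 5], [1, 2, 3]]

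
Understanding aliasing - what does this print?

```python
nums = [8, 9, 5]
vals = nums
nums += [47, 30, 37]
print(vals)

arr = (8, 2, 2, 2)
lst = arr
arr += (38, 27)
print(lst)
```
[8, 9, 5, 47, 30, 37]
(8, 2, 2, 2)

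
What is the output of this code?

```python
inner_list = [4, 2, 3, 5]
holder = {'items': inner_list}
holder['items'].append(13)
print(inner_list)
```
[4, 2, 3, 5, 13]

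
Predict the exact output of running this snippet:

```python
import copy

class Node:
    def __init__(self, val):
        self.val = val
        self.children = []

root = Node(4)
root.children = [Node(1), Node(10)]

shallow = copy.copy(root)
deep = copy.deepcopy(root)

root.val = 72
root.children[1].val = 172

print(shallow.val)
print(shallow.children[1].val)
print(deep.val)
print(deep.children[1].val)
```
4
172
4
10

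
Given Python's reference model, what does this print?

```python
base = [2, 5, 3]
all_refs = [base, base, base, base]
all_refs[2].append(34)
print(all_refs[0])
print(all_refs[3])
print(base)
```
[2, 5, 3, 34]
[2, 5, 3, 34]
[2, 5, 3, 34]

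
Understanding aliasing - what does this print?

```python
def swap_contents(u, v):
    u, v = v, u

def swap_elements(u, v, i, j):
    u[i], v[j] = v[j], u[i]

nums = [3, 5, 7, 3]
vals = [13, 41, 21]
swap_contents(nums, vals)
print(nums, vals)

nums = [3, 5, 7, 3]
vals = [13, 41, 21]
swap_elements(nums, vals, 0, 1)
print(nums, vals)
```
[3, 5, 7, 3] [13, 41, 21]
[41, 5, 7, 3] [13, 3, 21]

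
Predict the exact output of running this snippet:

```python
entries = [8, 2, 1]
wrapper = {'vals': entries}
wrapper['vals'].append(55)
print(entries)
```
[8, 2, 1, 55]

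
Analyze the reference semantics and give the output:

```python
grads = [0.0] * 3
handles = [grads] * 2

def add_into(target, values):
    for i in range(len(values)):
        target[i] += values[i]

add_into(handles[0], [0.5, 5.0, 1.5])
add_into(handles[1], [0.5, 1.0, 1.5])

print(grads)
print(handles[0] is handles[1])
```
[1.0, 6.0, 3.0]
True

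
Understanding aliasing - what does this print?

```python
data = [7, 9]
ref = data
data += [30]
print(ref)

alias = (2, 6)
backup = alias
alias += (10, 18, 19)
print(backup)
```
[7, 9, 30]
(2, 6)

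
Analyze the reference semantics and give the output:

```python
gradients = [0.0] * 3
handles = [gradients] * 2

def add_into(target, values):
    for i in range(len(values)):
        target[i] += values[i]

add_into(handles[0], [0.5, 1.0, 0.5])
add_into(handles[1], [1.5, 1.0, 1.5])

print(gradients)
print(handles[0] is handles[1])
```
[2.0, 2.0, 2.0]
True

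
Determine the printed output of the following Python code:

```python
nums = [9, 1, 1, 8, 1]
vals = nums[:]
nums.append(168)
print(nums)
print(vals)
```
[9, 1, 1, 8, 1, 168]
[9, 1, 1, 8, 1]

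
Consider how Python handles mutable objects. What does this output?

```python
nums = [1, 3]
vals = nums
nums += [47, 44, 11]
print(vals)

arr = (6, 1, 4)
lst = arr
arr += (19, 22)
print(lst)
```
[1, 3, 47, 44, 11]
(6, 1, 4)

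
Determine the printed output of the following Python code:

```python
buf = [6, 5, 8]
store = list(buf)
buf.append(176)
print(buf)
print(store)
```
[6, 5, 8, 176]
[6, 5, 8]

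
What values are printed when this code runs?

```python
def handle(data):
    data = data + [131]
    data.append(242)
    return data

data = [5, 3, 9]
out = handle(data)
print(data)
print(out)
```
[5, 3, 9]
[5, 3, 9, 131, 242]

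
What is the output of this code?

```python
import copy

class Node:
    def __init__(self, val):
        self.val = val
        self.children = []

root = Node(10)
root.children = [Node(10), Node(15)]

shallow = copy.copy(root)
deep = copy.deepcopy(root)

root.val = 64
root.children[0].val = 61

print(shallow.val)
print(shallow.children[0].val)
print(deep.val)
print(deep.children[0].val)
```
10
61
10
10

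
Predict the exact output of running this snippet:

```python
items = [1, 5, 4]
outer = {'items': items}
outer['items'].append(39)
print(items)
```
[1, 5, 4, 39]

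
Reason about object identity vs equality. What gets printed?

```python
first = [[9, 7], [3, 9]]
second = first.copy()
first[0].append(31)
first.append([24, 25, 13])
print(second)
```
[[9, 7, 31], [3, 9]]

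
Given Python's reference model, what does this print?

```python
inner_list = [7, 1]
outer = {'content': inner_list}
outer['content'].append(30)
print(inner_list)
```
[7, 1, 30]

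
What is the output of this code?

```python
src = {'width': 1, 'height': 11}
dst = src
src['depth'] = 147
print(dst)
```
{'width': 1, 'height': 11, 'depth': 147}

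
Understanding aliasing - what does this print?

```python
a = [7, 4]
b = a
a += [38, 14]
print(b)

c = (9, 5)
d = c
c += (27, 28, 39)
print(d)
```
[7, 4, 38, 14]
(9, 5)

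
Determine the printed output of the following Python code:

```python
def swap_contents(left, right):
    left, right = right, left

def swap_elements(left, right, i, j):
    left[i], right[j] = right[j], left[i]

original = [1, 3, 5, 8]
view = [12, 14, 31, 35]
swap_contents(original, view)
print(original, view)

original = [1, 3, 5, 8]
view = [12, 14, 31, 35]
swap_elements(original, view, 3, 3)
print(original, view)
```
[1, 3, 5, 8] [12, 14, 31, 35]
[1, 3, 5, 35] [12, 14, 31, 8]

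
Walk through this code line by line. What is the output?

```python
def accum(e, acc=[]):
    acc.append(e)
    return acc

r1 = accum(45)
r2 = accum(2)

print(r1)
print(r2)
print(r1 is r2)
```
[45, 2]
[45, 2]
True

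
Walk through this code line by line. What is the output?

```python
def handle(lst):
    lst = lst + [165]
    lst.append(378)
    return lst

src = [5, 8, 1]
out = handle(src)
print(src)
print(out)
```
[5, 8, 1]
[5, 8, 1, 165, 378]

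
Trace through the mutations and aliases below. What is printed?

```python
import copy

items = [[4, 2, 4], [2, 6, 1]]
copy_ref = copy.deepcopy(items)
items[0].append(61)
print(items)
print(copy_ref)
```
[[4, 2, 4, 61], [2, 6, 1]]
[[4, 2, 4], [2, 6, 1]]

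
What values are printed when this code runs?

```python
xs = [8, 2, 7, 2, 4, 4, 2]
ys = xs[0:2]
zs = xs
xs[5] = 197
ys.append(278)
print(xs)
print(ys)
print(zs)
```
[8, 2, 7, 2, 4, 197, 2]
[8, 2, 278]
[8, 2, 7, 2, 4, 197, 2]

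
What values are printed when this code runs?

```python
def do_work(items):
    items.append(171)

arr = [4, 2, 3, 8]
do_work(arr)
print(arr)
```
[4, 2, 3, 8, 171]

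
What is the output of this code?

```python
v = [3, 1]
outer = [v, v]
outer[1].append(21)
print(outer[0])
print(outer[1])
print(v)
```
[3, 1, 21]
[3, 1, 21]
[3, 1, 21]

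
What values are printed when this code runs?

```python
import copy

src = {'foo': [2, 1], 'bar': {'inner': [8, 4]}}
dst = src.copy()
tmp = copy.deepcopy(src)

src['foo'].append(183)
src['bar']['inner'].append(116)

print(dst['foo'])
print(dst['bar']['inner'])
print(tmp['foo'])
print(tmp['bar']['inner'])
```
[2, 1, 183]
[8, 4, 116]
[2, 1]
[8, 4]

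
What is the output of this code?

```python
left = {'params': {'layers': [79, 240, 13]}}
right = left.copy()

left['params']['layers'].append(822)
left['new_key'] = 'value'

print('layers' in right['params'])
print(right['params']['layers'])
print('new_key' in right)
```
True
[79, 240, 13, 822]
False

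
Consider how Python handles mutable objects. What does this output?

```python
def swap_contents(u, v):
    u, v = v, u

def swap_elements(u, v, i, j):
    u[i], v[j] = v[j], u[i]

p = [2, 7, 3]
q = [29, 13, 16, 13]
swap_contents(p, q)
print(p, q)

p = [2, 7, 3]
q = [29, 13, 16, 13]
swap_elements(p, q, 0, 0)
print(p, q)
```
[2, 7, 3] [29, 13, 16, 13]
[29, 7, 3] [2, 13, 16, 13]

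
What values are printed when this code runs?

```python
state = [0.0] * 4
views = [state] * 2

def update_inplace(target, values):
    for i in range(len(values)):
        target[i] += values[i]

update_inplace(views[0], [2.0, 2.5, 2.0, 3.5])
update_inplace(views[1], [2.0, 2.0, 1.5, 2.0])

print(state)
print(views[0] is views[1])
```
[4.0, 4.5, 3.5, 5.5]
True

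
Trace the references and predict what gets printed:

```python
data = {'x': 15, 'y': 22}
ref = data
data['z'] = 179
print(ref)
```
{'x': 15, 'y': 22, 'z': 179}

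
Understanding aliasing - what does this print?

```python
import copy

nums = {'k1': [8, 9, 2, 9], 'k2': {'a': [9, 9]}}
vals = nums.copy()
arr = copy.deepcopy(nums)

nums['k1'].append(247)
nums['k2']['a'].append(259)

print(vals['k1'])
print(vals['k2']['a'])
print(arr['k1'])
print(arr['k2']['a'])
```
[8, 9, 2, 9, 247]
[9, 9, 259]
[8, 9, 2, 9]
[9, 9]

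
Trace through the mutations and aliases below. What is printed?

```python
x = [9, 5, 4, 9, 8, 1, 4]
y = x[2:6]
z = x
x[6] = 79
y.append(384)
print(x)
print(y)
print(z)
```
[9, 5, 4, 9, 8, 1, 79]
[4, 9, 8, 1, 384]
[9, 5, 4, 9, 8, 1, 79]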